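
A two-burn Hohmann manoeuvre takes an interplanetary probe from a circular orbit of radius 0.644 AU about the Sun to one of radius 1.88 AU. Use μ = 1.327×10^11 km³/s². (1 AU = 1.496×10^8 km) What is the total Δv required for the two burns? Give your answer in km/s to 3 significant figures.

In km: r₁ = 0.644 × 1.496×10^8 = 9.63424×10^7 km; r₂ = 1.88 × 1.496×10^8 = 2.81248×10^8 km.
Semi-major axis of the transfer orbit: a_t = (9.63424×10^7 + 2.81248×10^8)/2 = 1.887952×10^8 km.
Circular speed at r₁: v₁ = √(μ/r₁) = √(1.327×10^11/9.63424×10^7) = 37.113 km/s.
On the transfer ellipse at r₁, v² = μ(2/r − 1/a) gives v_p = √[μ(2/r₁ − 1/a_t)] = 45.298 km/s.
First burn Δv₁ = |v_p − v₁| = 8.185 km/s.
Circular speed at r₂: v₂ = √(μ/r₂) = 21.722 km/s.
Transfer-orbit speed at r₂: v_a = √[μ(2/r₂ − 1/a_t)] = 15.517 km/s.
Second burn Δv₂ = |v₂ − v_a| = 6.205 km/s.
Total Δv = Δv₁ + Δv₂ = 14.39 km/s.

Δv = 14.4 km/s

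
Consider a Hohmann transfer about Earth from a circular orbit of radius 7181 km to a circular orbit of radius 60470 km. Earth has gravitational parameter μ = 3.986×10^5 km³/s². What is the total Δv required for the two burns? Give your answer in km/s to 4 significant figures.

Δv = 3.896 km/s

Semi-major axis of the transfer orbit: a_t = (7181 + 60470)/2 = 33825.5 km.
At r₁ the circular-orbit speed is v₁ = √(μ/r₁) = 7.45034 km/s.
On the transfer ellipse at r₁, v² = μ(2/r − 1/a) gives v_p = √[μ(2/r₁ − 1/a_t)] = 9.96148 km/s.
First burn Δv₁ = |v_p − v₁| = 2.5111 km/s.
Circular speed at r₂: v₂ = √(μ/r₂) = 2.56743 km/s.
Transfer-orbit speed at r₂: v_a = √[μ(2/r₂ − 1/a_t)] = 1.18296 km/s.
Second burn Δv₂ = |v₂ − v_a| = 1.3845 km/s.
Total Δv = Δv₁ + Δv₂ = 3.896 km/s.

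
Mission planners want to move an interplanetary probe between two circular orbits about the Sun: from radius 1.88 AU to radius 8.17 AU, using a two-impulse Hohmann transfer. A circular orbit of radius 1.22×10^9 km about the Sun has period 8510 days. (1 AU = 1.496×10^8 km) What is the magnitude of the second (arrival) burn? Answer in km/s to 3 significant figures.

Δv₂ = 4.04 km/s

From Kepler's third law T² = 4π²r³/μ at r = 1.22×10^9 km, T = 8510 days = 8510 × 86400 s = 7.35264×10^8 s: μ = 4π²r³/T² = 1.32603×10^11 km³/s².
In km: r₁ = 1.88 × 1.496×10^8 = 2.81248×10^8 km; r₂ = 8.17 × 1.496×10^8 = 1.222232×10^9 km.
Transfer-ellipse semi-major axis a_t = (r₁ + r₂)/2 = (2.81248×10^8 + 1.222232×10^9)/2 = 7.5174×10^8 km.
On the circular orbit at r = 1.222232×10^9 km, v_c = √(μ/r) = 10.416 km/s.
Transfer-orbit speed at the same r (vis-viva, a = a_t): v_t = √[μ(2/r − 1/a_t)] = 6.3710 km/s.
Δv₂ = |v_t − v_c| = |6.3710 − 10.416| = 4.045 km/s.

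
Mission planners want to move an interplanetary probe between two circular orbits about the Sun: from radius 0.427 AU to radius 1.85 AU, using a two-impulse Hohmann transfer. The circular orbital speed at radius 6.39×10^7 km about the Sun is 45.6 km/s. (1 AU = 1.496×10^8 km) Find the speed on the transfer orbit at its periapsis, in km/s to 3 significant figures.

v = 58.1 km/s

From the circular-orbit relation v² = μ/r at r = 6.39×10^7 km: μ = v²r = (45.6)² × 6.39×10^7 = 1.32871×10^11 km³/s².
In km: r₁ = 0.427 × 1.496×10^8 = 6.38792×10^7 km; r₂ = 1.85 × 1.496×10^8 = 2.7676×10^8 km.
The Hohmann ellipse has a_t = (r₁ + r₂)/2 = 1.703196×10^8 km.
At periapsis, r = 6.38792×10^7 km.
Applying v² = μ(2/r − 1/a_t): v = 58.14 km/s.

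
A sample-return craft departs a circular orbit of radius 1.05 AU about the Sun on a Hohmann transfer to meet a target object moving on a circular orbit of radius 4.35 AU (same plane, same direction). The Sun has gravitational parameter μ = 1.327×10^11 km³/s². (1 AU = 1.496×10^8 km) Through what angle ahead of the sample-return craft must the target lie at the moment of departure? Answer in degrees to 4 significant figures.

In km: r₁ = 1.05 × 1.496×10^8 = 1.5708×10^8 km; r₂ = 4.35 × 1.496×10^8 = 6.5076×10^8 km.
Semi-major axis of the transfer orbit: a_t = (1.5708×10^8 + 6.5076×10^8)/2 = 4.0392×10^8 km.
Transfer time t = π√(a_t³/μ) = 7.0010×10^7 s.
Target angular speed ω₂ = √(μ/r₂³) = 2.1943×10^-8 rad/s.
Angle swept by the target during transfer: ω₂·t = 1.5362 rad = 88.02°.
Arrival is 180° from departure on the ellipse, so φ = 180° − 88.02° = 91.98°.

φ = 91.98°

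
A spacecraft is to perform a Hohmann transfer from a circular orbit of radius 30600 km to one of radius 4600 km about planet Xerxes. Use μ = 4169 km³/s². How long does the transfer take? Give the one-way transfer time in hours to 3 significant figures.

Transfer-ellipse semi-major axis a_t = (r₁ + r₂)/2 = (30600 + 4600)/2 = 17600 km.
Transfer time t = π√(a_t³/μ) = π√((17600)³ / 4169) = 1.136×10^5 s.
Converting: 1.136×10^5 s ÷ 3600 s/hour = 31.6 hours.

t = 31.6 hours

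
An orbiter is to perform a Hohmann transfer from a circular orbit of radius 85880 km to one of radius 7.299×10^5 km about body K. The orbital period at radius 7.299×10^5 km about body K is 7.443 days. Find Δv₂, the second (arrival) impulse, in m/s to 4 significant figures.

Δv₂ = 3859 m/s

From Kepler's third law T² = 4π²r³/μ at r = 7.299×10^5 km, T = 7.443 days = 7.443 × 86400 s = 6.430752×10^5 s: μ = 4π²r³/T² = 3.71216×10^7 km³/s².
Transfer-ellipse semi-major axis a_t = (r₁ + r₂)/2 = (85880 + 7.299×10^5)/2 = 4.0789×10^5 km.
On the circular orbit at r = 7.299×10^5 km, v_c = √(μ/r) = 7.1315 km/s.
Transfer-orbit speed at the same r (vis-viva, a = a_t): v_t = √[μ(2/r − 1/a_t)] = 3.2723 km/s.
Δv₂ = |v_t − v_c| = |3.2723 − 7.1315| = 3.859 km/s.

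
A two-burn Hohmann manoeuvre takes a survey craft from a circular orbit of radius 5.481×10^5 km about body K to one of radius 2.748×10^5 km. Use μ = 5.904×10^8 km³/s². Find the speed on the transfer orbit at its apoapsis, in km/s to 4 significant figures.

The Hohmann ellipse has a_t = (r₁ + r₂)/2 = 4.1145×10^5 km.
At apoapsis, r = 5.481×10^5 km.
Applying v² = μ(2/r − 1/a_t): v = 26.82 km/s.

v = 26.82 km/s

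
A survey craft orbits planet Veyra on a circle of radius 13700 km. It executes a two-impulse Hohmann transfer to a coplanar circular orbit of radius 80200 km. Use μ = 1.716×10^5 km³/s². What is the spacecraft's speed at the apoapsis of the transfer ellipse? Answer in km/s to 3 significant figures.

The Hohmann ellipse has a_t = (r₁ + r₂)/2 = 46950 km.
The apoapsis of the transfer ellipse is at r = 80200 km.
Vis-viva: v = √[μ(2/r − 1/a_t)] = √[1.716×10^5 × (2/80200 − 1/46950)] = 0.7902 km/s.

v = 0.790 km/s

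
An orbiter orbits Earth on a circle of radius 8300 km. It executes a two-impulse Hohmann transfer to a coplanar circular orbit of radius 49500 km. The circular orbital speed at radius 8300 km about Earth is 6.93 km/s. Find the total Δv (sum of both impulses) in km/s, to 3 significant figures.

Δv = 3.46 km/s

From the circular-orbit relation v² = μ/r at r = 8300 km: μ = v²r = (6.93)² × 8300 = 3.98607×10^5 km³/s².
Semi-major axis of the transfer orbit: a_t = (8300 + 49500)/2 = 28900 km.
Circular speed at r₁: v₁ = √(μ/r₁) = √(3.98607×10^5/8300) = 6.930 km/s.
Transfer-orbit speed at r₁ (vis-viva): v_p = √[μ(2/r₁ − 1/a_t)] = 9.070 km/s.
First burn Δv₁ = |v_p − v₁| = 2.140 km/s.
At r₂, v₂ = √(μ/r₂) = 2.838 km/s.
Transfer-orbit speed at r₂: v_a = √[μ(2/r₂ − 1/a_t)] = 1.521 km/s.
Second burn Δv₂ = |v₂ − v_a| = 1.317 km/s.
Δv = Δv₁ + Δv₂ = 2.140 + 1.317 = 3.457 km/s.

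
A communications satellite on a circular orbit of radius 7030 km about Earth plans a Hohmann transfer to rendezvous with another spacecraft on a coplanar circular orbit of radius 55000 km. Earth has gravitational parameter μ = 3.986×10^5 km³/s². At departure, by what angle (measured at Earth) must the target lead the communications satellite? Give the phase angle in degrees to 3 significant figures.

φ = 104°

The Hohmann ellipse has a_t = (r₁ + r₂)/2 = 31015 km.
Transfer time t = π√(a_t³/μ) = 27179 s.
The target's mean motion on its circular orbit is ω₂ = √(μ/r₂³) = 4.8947×10^-5 rad/s.
Angle swept by the target during transfer: ω₂·t = 1.3303 rad = 76.22°.
The communications satellite traverses 180° on the transfer ellipse, so the target must lead by 180° − 76.22° = 104°.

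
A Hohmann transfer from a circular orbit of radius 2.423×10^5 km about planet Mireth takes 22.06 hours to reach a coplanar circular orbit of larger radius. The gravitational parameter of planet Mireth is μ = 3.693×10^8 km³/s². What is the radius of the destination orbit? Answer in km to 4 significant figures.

Transfer time t = 22.06 hours = 79416 s, and t = π√(a_t³/μ).
So a_t = (μ t²/π²)^(1/3) = (3.693×10^8 × (79416)² / π²)^(1/3) = 6.1797×10^5 km.
Since a_t = (r₁ + r₂)/2, r₂ = 2a_t − r₁ = 2×6.1797×10^5 − 2.423×10^5 = 9.9364×10^5 km.

r₂ = 9.936×10^5 km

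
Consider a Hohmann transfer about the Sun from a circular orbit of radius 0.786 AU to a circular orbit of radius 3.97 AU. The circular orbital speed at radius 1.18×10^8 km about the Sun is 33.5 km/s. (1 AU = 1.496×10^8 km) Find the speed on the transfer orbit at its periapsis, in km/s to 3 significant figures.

v = 43.4 km/s

From the circular-orbit relation v² = μ/r at r = 1.18×10^8 km: μ = v²r = (33.5)² × 1.18×10^8 = 1.32426×10^11 km³/s².
In km: r₁ = 0.786 × 1.496×10^8 = 1.175856×10^8 km; r₂ = 3.97 × 1.496×10^8 = 5.93912×10^8 km.
The Hohmann ellipse has a_t = (r₁ + r₂)/2 = 3.557488×10^8 km.
At periapsis, r = 1.175856×10^8 km.
Vis-viva: v = √[μ(2/r − 1/a_t)] = √[1.32426×10^11 × (2/1.175856×10^8 − 1/3.557488×10^8)] = 43.36 km/s.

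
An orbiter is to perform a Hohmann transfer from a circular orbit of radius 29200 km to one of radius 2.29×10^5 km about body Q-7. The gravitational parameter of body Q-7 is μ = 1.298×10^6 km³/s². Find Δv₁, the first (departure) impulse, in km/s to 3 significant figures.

Δv₁ = 2.21 km/s

Transfer-ellipse semi-major axis a_t = (r₁ + r₂)/2 = (29200 + 2.290×10^5)/2 = 1.291×10^5 km.
On the circular orbit at r = 29200 km, v_c = √(μ/r) = 6.667 km/s.
Vis-viva on the transfer ellipse at r = 29200 km gives v_t = √[μ(2/r − 1/a_t)] = 8.880 km/s.
Δv₁ = |v_t − v_c| = |8.880 − 6.667| = 2.213 km/s.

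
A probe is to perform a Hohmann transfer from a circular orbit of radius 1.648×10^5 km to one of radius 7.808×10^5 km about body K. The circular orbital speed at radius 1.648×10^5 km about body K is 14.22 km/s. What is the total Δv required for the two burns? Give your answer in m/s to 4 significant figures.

Δv = 6730 m/s

From the circular-orbit relation v² = μ/r at r = 1.648×10^5 km: μ = v²r = (14.22)² × 1.648×10^5 = 3.33239×10^7 km³/s².
Semi-major axis of the transfer orbit: a_t = (1.648×10^5 + 7.808×10^5)/2 = 4.728×10^5 km.
At r₁ the circular-orbit speed is v₁ = √(μ/r₁) = 14.220 km/s.
Transfer-orbit speed at r₁ (vis-viva): v_p = √[μ(2/r₁ − 1/a_t)] = 18.274 km/s.
First burn Δv₁ = |v_p − v₁| = 4.054 km/s.
Circular speed at r₂: v₂ = √(μ/r₂) = 6.533 km/s.
Transfer-orbit speed at r₂: v_a = √[μ(2/r₂ − 1/a_t)] = 3.857 km/s.
Second burn Δv₂ = |v₂ − v_a| = 2.676 km/s.
Total Δv = Δv₁ + Δv₂ = 6.730 km/s.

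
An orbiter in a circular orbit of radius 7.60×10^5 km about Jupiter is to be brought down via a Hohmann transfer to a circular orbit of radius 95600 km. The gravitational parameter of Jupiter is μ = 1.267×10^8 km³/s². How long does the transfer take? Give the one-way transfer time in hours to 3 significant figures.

The Hohmann ellipse has a_t = (r₁ + r₂)/2 = 4.278×10^5 km.
By Kepler's third law the transfer-orbit period is T = 2π√(a_t³/μ), so t = T/2 = 78090 s.
Converting: 78090 s ÷ 3600 s/hour = 21.7 hours.

t = 21.7 hours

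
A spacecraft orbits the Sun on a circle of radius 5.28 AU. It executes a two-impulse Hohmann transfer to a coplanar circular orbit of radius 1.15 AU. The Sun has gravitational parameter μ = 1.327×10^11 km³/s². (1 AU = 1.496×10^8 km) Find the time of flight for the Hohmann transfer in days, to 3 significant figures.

In km: r₁ = 5.28 × 1.496×10^8 = 7.89888×10^8 km; r₂ = 1.15 × 1.496×10^8 = 1.7204×10^8 km.
Semi-major axis of the transfer orbit: a_t = (7.89888×10^8 + 1.7204×10^8)/2 = 4.80964×10^8 km.
Half the transfer-orbit period gives t = π√(a_t³/μ) = 9.097×10^7 s.
Converting: 9.097×10^7 s ÷ 86400 s/day = 1050 days.

t = 1050 days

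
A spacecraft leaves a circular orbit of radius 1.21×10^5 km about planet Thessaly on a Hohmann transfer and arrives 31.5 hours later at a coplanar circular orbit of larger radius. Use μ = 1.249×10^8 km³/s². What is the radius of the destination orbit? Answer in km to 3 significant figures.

r₂ = 9.71×10^5 km

Transfer time t = 31.5 hours = 1.134×10^5 s, and t = π√(a_t³/μ).
So a_t = (μ t²/π²)^(1/3) = (1.249×10^8 × (1.134×10^5)² / π²)^(1/3) = 5.4596×10^5 km.
Since a_t = (r₁ + r₂)/2, r₂ = 2a_t − r₁ = 2×5.4596×10^5 − 1.210×10^5 = 9.7092×10^5 km.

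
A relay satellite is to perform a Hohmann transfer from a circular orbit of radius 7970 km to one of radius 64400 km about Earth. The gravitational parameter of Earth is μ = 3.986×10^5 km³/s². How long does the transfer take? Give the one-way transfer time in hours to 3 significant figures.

t = 9.51 hours

The Hohmann ellipse has a_t = (r₁ + r₂)/2 = 36185 km.
By Kepler's third law the transfer-orbit period is T = 2π√(a_t³/μ), so t = T/2 = 34250 s.
Converting: 34250 s ÷ 3600 s/hour = 9.51 hours.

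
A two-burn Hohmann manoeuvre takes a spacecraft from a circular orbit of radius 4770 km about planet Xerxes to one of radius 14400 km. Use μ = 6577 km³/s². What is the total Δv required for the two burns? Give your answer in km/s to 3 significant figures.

Semi-major axis of the transfer orbit: a_t = (4770 + 14400)/2 = 9585 km.
At r₁ the circular-orbit speed is v₁ = √(μ/r₁) = 1.174 km/s.
On the transfer ellipse at r₁, vis-viva gives v_p = √[μ(2/r₁ − 1/a_t)] = 1.439 km/s.
First burn Δv₁ = |v_p − v₁| = 0.2650 km/s.
Circular speed at r₂: v₂ = √(μ/r₂) = 0.67582 km/s.
Transfer-orbit speed at r₂: v_a = √[μ(2/r₂ − 1/a_t)] = 0.47676 km/s.
Second burn Δv₂ = |v₂ − v_a| = 0.1991 km/s.
Total Δv = Δv₁ + Δv₂ = 0.4641 km/s.

Δv = 0.464 km/s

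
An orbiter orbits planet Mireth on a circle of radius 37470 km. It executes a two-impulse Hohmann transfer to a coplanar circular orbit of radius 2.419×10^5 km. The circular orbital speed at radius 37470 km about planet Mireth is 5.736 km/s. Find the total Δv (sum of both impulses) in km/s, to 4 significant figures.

From the circular-orbit relation v² = μ/r at r = 37470 km: μ = v²r = (5.736)² × 37470 = 1.23283×10^6 km³/s².
Semi-major axis of the transfer orbit: a_t = (37470 + 2.419×10^5)/2 = 1.39685×10^5 km.
Circular speed at r₁: v₁ = √(μ/r₁) = √(1.23283×10^6/37470) = 5.7360 km/s.
On the transfer ellipse at r₁, vis-viva equation gives v_p = √[μ(2/r₁ − 1/a_t)] = 7.5484 km/s.
First burn Δv₁ = |v_p − v₁| = 1.8124 km/s.
At r₂, v₂ = √(μ/r₂) = 2.2575 km/s.
Transfer-orbit speed at r₂: v_a = √[μ(2/r₂ − 1/a_t)] = 1.1692 km/s.
Second burn Δv₂ = |v₂ − v_a| = 1.0883 km/s.
Total Δv = Δv₁ + Δv₂ = 2.901 km/s.

Δv = 2.901 km/s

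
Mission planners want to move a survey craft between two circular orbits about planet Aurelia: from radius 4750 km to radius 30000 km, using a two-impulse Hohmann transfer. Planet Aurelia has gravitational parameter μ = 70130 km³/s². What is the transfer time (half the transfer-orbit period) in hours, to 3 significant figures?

Semi-major axis of the transfer orbit: a_t = (4750 + 30000)/2 = 17375 km.
Transfer time t = π√(a_t³/μ) = π√((17375)³ / 70130) = 27170 s.
Converting: 27170 s ÷ 3600 s/hour = 7.55 hours.

t = 7.55 hours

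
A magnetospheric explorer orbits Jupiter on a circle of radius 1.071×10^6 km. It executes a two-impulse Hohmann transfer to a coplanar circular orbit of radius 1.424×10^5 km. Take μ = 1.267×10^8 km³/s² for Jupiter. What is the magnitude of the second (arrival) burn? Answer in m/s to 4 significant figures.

Δv₂ = 9803 m/s

Transfer-ellipse semi-major axis a_t = (r₁ + r₂)/2 = (1.071×10^6 + 1.424×10^5)/2 = 6.067×10^5 km.
On the circular orbit at r = 1.424×10^5 km, v_c = √(μ/r) = 29.829 km/s.
Vis-viva on the transfer ellipse at r = 1.424×10^5 km gives v_t = √[μ(2/r − 1/a_t)] = 39.632 km/s.
Δv₂ = |v_t − v_c| = |39.632 − 29.829| = 9.803 km/s.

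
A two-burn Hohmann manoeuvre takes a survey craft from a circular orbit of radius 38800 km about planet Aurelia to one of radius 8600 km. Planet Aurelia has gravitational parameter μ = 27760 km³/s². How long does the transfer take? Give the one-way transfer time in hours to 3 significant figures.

Semi-major axis of the transfer orbit: a_t = (38800 + 8600)/2 = 23700 km.
Transfer time t = π√(a_t³/μ) = π√((23700)³ / 27760) = 68800 s.
Converting: 68800 s ÷ 3600 s/hour = 19.1 hours.

t = 19.1 hours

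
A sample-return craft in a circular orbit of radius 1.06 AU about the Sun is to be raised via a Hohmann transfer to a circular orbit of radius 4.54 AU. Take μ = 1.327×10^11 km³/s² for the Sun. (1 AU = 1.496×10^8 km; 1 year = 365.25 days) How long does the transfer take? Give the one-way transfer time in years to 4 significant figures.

In km: r₁ = 1.06 × 1.496×10^8 = 1.58576×10^8 km; r₂ = 4.54 × 1.496×10^8 = 6.79184×10^8 km.
Semi-major axis of the transfer orbit: a_t = (1.58576×10^8 + 6.79184×10^8)/2 = 4.1888×10^8 km.
Half the transfer-orbit period gives t = π√(a_t³/μ) = 7.393×10^7 s.
Converting: 7.393×10^7 s ÷ 3.15576×10^7 s/year (365.25 × 86400) = 2.343 years.

t = 2.343 years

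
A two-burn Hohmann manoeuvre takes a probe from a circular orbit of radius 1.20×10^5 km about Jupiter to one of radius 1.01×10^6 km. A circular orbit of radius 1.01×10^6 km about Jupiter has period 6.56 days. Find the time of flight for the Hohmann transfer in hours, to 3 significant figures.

From Kepler's third law T² = 4π²r³/μ at r = 1.01×10^6 km, T = 6.56 days = 6.56 × 86400 s = 5.66784×10^5 s: μ = 4π²r³/T² = 1.26616×10^8 km³/s².
Semi-major axis of the transfer orbit: a_t = (1.200×10^5 + 1.010×10^6)/2 = 5.650×10^5 km.
By Kepler's third law the transfer-orbit period is T = 2π√(a_t³/μ), so t = T/2 = 1.186×10^5 s.
Converting: 1.186×10^5 s ÷ 3600 s/hour = 32.9 hours.

t = 32.9 hours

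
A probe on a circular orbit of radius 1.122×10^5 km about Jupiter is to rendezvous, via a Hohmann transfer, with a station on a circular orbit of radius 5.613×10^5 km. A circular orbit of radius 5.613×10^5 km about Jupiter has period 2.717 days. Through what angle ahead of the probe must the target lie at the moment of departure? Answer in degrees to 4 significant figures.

φ = 96.35°

From Kepler's third law T² = 4π²r³/μ at r = 5.613×10^5 km, T = 2.717 days = 2.717 × 86400 s = 2.347488×10^5 s: μ = 4π²r³/T² = 1.26689×10^8 km³/s².
Transfer-ellipse semi-major axis a_t = (r₁ + r₂)/2 = (1.122×10^5 + 5.613×10^5)/2 = 3.3675×10^5 km.
Transfer time t = π√(a_t³/μ) = 54540 s.
Target angular speed ω₂ = √(μ/r₂³) = 2.677×10^-5 rad/s.
Angle swept by the target during transfer: ω₂·t = 1.460 rad = 83.65°.
Arrival is 180° from departure on the ellipse, so φ = 180° − 83.65° = 96.35°.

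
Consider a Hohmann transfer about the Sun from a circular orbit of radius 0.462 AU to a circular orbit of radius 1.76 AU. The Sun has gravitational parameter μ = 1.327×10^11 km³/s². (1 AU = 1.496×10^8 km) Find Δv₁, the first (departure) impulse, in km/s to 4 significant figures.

Δv₁ = 11.33 km/s

In km: r₁ = 0.462 × 1.496×10^8 = 6.91152×10^7 km; r₂ = 1.76 × 1.496×10^8 = 2.63296×10^8 km.
Semi-major axis of the transfer orbit: a_t = (6.91152×10^7 + 2.63296×10^8)/2 = 1.662056×10^8 km.
Circular speed at r = 6.91152×10^7 km: v_c = √(μ/r) = 43.82 km/s.
Transfer-orbit speed at the same r (vis-viva, a = a_t): v_t = √[μ(2/r − 1/a_t)] = 55.15 km/s.
Δv₁ = |v_t − v_c| = |55.15 − 43.82| = 11.33 km/s.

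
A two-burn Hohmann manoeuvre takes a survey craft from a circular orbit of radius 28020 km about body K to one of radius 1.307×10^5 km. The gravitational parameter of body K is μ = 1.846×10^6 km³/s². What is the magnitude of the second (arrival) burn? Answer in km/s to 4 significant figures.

Transfer-ellipse semi-major axis a_t = (r₁ + r₂)/2 = (28020 + 1.307×10^5)/2 = 79360 km.
On the circular orbit at r = 1.307×10^5 km, v_c = √(μ/r) = 3.758 km/s.
Vis-viva on the transfer ellipse at r = 1.307×10^5 km gives v_t = √[μ(2/r − 1/a_t)] = 2.233 km/s.
Δv₂ = |v_t − v_c| = |2.233 − 3.758| = 1.525 km/s.

Δv₂ = 1.525 km/s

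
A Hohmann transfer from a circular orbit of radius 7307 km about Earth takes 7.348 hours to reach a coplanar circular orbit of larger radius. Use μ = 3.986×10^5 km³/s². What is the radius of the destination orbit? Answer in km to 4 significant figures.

r₂ = 53610 km

Transfer time t = 7.348 hours = 26452.8 s, and t = π√(a_t³/μ).
So a_t = (μ t²/π²)^(1/3) = (3.986×10^5 × (26452.8)² / π²)^(1/3) = 30460 km.
Since a_t = (r₁ + r₂)/2, r₂ = 2a_t − r₁ = 2×30460 − 7307 = 53613 km.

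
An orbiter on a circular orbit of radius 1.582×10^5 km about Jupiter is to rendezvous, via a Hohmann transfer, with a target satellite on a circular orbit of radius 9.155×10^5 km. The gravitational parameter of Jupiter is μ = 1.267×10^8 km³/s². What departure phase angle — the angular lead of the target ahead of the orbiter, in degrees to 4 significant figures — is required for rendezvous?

The Hohmann ellipse has a_t = (r₁ + r₂)/2 = 5.3685×10^5 km.
Transfer time t = π√(a_t³/μ) = 1.0978×10^5 s.
The target's mean motion on its circular orbit is ω₂ = √(μ/r₂³) = 1.2850×10^-5 rad/s.
Angle swept by the target during transfer: ω₂·t = 1.4107 rad = 80.83°.
Arrival is 180° from departure on the ellipse, so φ = 180° − 80.83° = 99.17°.

φ = 99.17°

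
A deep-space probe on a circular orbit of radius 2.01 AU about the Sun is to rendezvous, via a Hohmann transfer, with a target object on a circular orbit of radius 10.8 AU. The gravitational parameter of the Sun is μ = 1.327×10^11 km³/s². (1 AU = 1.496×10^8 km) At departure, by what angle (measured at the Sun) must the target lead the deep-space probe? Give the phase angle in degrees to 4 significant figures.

φ = 97.79°

In km: r₁ = 2.01 × 1.496×10^8 = 3.00696×10^8 km; r₂ = 10.8 × 1.496×10^8 = 1.61568×10^9 km.
The Hohmann ellipse has a_t = (r₁ + r₂)/2 = 9.58188×10^8 km.
The half-period of the transfer ellipse is t = π√(a_t³/μ) = 2.558×10^8 s.
The target's mean motion on its circular orbit is ω₂ = √(μ/r₂³) = 5.609×10^-9 rad/s.
Angle swept by the target during transfer: ω₂·t = 1.4348 rad = 82.21°.
Arrival is 180° from departure on the ellipse, so φ = 180° − 82.21° = 97.79°.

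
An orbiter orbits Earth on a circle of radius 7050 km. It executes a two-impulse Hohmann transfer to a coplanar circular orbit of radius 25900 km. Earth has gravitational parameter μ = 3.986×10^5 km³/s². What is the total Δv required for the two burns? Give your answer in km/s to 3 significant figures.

Transfer-ellipse semi-major axis a_t = (r₁ + r₂)/2 = (7050 + 25900)/2 = 16475 km.
Circular speed at r₁: v₁ = √(μ/r₁) = √(3.986×10^5/7050) = 7.5192 km/s.
On the transfer ellipse at r₁, vis-viva equation gives v_p = √[μ(2/r₁ − 1/a_t)] = 9.4278 km/s.
First burn Δv₁ = |v_p − v₁| = 1.9086 km/s.
At r₂, v₂ = √(μ/r₂) = 3.9230 km/s.
Transfer-orbit speed at r₂: v_a = √[μ(2/r₂ − 1/a_t)] = 2.5663 km/s.
Second burn Δv₂ = |v₂ − v_a| = 1.3567 km/s.
Δv = Δv₁ + Δv₂ = 1.9086 + 1.3567 = 3.265 km/s.

Δv = 3.27 km/s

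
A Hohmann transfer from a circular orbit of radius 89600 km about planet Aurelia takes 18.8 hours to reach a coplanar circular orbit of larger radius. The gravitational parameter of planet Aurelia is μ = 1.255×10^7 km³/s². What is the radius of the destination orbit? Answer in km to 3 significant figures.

Transfer time t = 18.8 hours = 67680 s, and t = π√(a_t³/μ).
So a_t = (μ t²/π²)^(1/3) = (1.255×10^7 × (67680)² / π²)^(1/3) = 1.7992×10^5 km.
Since a_t = (r₁ + r₂)/2, r₂ = 2a_t − r₁ = 2×1.7992×10^5 − 89600 = 2.7024×10^5 km.

r₂ = 2.70×10^5 km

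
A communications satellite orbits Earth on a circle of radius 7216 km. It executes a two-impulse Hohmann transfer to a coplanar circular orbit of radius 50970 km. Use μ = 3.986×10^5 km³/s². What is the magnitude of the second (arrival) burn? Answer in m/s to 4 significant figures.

Δv₂ = 1404 m/s

Semi-major axis of the transfer orbit: a_t = (7216 + 50970)/2 = 29093 km.
Circular speed at r = 50970 km: v_c = √(μ/r) = 2.7965 km/s.
Transfer-orbit speed at the same r (vis-viva, a = a_t): v_t = √[μ(2/r − 1/a_t)] = 1.3927 km/s.
Δv₂ = |v_t − v_c| = |1.3927 − 2.7965| = 1.404 km/s.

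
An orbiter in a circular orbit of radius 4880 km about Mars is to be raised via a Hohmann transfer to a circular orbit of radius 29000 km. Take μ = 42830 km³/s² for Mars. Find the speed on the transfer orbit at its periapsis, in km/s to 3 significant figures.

Transfer-ellipse semi-major axis a_t = (r₁ + r₂)/2 = (4880 + 29000)/2 = 16940 km.
The periapsis of the transfer ellipse is at r = 4880 km.
Applying v² = μ(2/r − 1/a_t): v = 3.876 km/s.

v = 3.88 km/s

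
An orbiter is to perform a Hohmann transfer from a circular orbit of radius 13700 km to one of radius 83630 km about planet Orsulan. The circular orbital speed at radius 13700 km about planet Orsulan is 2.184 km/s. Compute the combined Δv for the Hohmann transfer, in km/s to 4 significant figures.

From the circular-orbit relation v² = μ/r at r = 13700 km: μ = v²r = (2.184)² × 13700 = 65347.0 km³/s².
Transfer-ellipse semi-major axis a_t = (r₁ + r₂)/2 = (13700 + 83630)/2 = 48665 km.
Circular speed at r₁: v₁ = √(μ/r₁) = √(65347.0/13700) = 2.184 km/s.
Transfer-orbit speed at r₁ (vis-viva equation): v_p = √[μ(2/r₁ − 1/a_t)] = 2.863 km/s.
First burn Δv₁ = |v_p − v₁| = 0.6790 km/s.
At r₂, v₂ = √(μ/r₂) = 0.883958 km/s.
Transfer-orbit speed at r₂: v_a = √[μ(2/r₂ − 1/a_t)] = 0.469012 km/s.
Second burn Δv₂ = |v₂ − v_a| = 0.4149 km/s.
Total Δv = Δv₁ + Δv₂ = 1.094 km/s.

Δv = 1.094 km/s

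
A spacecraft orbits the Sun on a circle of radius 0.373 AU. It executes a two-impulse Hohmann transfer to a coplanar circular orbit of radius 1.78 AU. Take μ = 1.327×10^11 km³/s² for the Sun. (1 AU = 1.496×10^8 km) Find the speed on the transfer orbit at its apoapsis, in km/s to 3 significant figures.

v = 13.1 km/s

In km: r₁ = 0.373 × 1.496×10^8 = 5.58008×10^7 km; r₂ = 1.78 × 1.496×10^8 = 2.66288×10^8 km.
Transfer-ellipse semi-major axis a_t = (r₁ + r₂)/2 = (5.58008×10^7 + 2.66288×10^8)/2 = 1.610444×10^8 km.
At apoapsis, r = 2.66288×10^8 km.
Applying v² = μ(2/r − 1/a_t): v = 13.14 km/s.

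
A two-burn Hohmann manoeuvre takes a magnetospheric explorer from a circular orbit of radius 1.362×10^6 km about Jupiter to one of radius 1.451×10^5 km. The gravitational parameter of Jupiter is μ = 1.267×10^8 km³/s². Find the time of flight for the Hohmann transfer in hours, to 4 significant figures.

t = 50.71 hours

Semi-major axis of the transfer orbit: a_t = (1.362×10^6 + 1.451×10^5)/2 = 7.5355×10^5 km.
Half the transfer-orbit period gives t = π√(a_t³/μ) = 1.8257×10^5 s.
Converting: 1.8257×10^5 s ÷ 3600 s/hour = 50.71 hours.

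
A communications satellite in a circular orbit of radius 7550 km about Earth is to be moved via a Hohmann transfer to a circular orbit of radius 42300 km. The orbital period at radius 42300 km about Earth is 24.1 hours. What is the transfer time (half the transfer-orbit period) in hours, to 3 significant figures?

From Kepler's third law T² = 4π²r³/μ at r = 42300 km, T = 24.1 hours = 24.1 × 3600 s = 86760 s: μ = 4π²r³/T² = 3.96955×10^5 km³/s².
The Hohmann ellipse has a_t = (r₁ + r₂)/2 = 24925 km.
Transfer time t = π√(a_t³/μ) = π√((24925)³ / 3.96955×10^5) = 19620 s.
Converting: 19620 s ÷ 3600 s/hour = 5.45 hours.

t = 5.45 hours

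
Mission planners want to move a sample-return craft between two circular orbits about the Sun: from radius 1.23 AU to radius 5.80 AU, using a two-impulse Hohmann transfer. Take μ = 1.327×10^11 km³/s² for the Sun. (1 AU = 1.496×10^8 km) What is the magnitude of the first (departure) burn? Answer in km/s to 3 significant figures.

In km: r₁ = 1.23 × 1.496×10^8 = 1.84008×10^8 km; r₂ = 5.80 × 1.496×10^8 = 8.6768×10^8 km.
Semi-major axis of the transfer orbit: a_t = (1.84008×10^8 + 8.6768×10^8)/2 = 5.25844×10^8 km.
On the circular orbit at r = 1.84008×10^8 km, v_c = √(μ/r) = 26.855 km/s.
Vis-viva on the transfer ellipse at r = 1.84008×10^8 km gives v_t = √[μ(2/r − 1/a_t)] = 34.496 km/s.
Δv₁ = |v_t − v_c| = |34.496 − 26.855| = 7.641 km/s.

Δv₁ = 7.64 km/s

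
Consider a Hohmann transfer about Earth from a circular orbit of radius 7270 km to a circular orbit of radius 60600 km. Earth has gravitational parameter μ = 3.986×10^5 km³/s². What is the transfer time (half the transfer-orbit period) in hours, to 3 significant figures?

Transfer-ellipse semi-major axis a_t = (r₁ + r₂)/2 = (7270 + 60600)/2 = 33935 km.
Half the transfer-orbit period gives t = π√(a_t³/μ) = 31110 s.
Converting: 31110 s ÷ 3600 s/hour = 8.64 hours.

t = 8.64 hours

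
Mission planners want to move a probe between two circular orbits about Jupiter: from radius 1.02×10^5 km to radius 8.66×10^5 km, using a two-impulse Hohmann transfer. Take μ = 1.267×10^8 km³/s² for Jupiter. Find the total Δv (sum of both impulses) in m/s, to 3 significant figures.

Δv = 18400 m/s

Transfer-ellipse semi-major axis a_t = (r₁ + r₂)/2 = (1.020×10^5 + 8.660×10^5)/2 = 4.840×10^5 km.
Circular speed at r₁: v₁ = √(μ/r₁) = √(1.267×10^8/1.020×10^5) = 35.24 km/s.
Transfer-orbit speed at r₁ (v² = μ(2/r − 1/a)): v_p = √[μ(2/r₁ − 1/a_t)] = 47.14 km/s.
First burn Δv₁ = |v_p − v₁| = 11.90 km/s.
Circular speed at r₂: v₂ = √(μ/r₂) = 12.096 km/s.
Transfer-orbit speed at r₂: v_a = √[μ(2/r₂ − 1/a_t)] = 5.5527 km/s.
Second burn Δv₂ = |v₂ − v_a| = 6.543 km/s.
Δv = Δv₁ + Δv₂ = 11.90 + 6.543 = 18.44 km/s.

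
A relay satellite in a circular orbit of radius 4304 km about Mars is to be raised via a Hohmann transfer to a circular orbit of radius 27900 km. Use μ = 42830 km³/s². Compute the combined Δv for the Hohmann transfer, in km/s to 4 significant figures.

Δv = 1.596 km/s

The Hohmann ellipse has a_t = (r₁ + r₂)/2 = 16102 km.
At r₁ the circular-orbit speed is v₁ = √(μ/r₁) = 3.15455 km/s.
On the transfer ellipse at r₁, v² = μ(2/r − 1/a) gives v_p = √[μ(2/r₁ − 1/a_t)] = 4.15241 km/s.
First burn Δv₁ = |v_p − v₁| = 0.9979 km/s.
Circular speed at r₂: v₂ = √(μ/r₂) = 1.239 km/s.
Transfer-orbit speed at r₂: v_a = √[μ(2/r₂ − 1/a_t)] = 0.6406 km/s.
Second burn Δv₂ = |v₂ − v_a| = 0.5984 km/s.
Δv = Δv₁ + Δv₂ = 0.9979 + 0.5984 = 1.596 km/s.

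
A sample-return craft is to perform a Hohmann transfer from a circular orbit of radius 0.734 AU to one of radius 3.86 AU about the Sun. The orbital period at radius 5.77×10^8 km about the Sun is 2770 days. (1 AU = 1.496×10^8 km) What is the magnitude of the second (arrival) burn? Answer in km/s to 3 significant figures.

From Kepler's third law T² = 4π²r³/μ at r = 5.77×10^8 km, T = 2770 days = 2770 × 86400 s = 2.39328×10^8 s: μ = 4π²r³/T² = 1.32404×10^11 km³/s².
In km: r₁ = 0.734 × 1.496×10^8 = 1.098064×10^8 km; r₂ = 3.86 × 1.496×10^8 = 5.77456×10^8 km.
The Hohmann ellipse has a_t = (r₁ + r₂)/2 = 3.436312×10^8 km.
On the circular orbit at r = 5.77456×10^8 km, v_c = √(μ/r) = 15.1423 km/s.
Transfer-orbit speed at the same r (vis-viva, a = a_t): v_t = √[μ(2/r − 1/a_t)] = 8.55969 km/s.
Δv₂ = |v_t − v_c| = |8.55969 − 15.1423| = 6.583 km/s.

Δv₂ = 6.58 km/s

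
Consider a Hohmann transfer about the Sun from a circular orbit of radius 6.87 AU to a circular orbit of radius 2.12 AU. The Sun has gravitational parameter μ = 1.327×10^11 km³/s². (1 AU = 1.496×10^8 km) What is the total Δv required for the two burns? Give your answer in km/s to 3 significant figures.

In km: r₁ = 6.87 × 1.496×10^8 = 1.027752×10^9 km; r₂ = 2.12 × 1.496×10^8 = 3.17152×10^8 km.
Semi-major axis of the transfer orbit: a_t = (1.027752×10^9 + 3.17152×10^8)/2 = 6.72452×10^8 km.
At r₁ the circular-orbit speed is v₁ = √(μ/r₁) = 11.363 km/s.
On the transfer ellipse at r₁, vis-viva equation gives v_a = √[μ(2/r₁ − 1/a_t)] = 7.8036 km/s.
First burn Δv₁ = |v_a − v₁| = 3.559 km/s.
Circular speed at r₂: v₂ = √(μ/r₂) = 20.455 km/s.
Transfer-orbit speed at r₂: v_p = √[μ(2/r₂ − 1/a_t)] = 25.288 km/s.
Second burn Δv₂ = |v₂ − v_p| = 4.833 km/s.
Δv = Δv₁ + Δv₂ = 3.559 + 4.833 = 8.392 km/s.

Δv = 8.39 km/s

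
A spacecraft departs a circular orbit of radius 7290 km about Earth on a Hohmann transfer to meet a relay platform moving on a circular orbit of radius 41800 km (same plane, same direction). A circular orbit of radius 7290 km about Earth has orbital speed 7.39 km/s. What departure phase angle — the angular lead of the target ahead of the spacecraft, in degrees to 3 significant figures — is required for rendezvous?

From the circular-orbit relation v² = μ/r at r = 7290 km: μ = v²r = (7.39)² × 7290 = 3.98122×10^5 km³/s².
The Hohmann ellipse has a_t = (r₁ + r₂)/2 = 24545 km.
The half-period of the transfer ellipse is t = π√(a_t³/μ) = 19146 s.
Target angular speed ω₂ = √(μ/r₂³) = 7.3832×10^-5 rad/s.
Angle swept by the target during transfer: ω₂·t = 1.4136 rad = 80.99°.
Arrival is 180° from departure on the ellipse, so φ = 180° − 80.99° = 99.0°.

φ = 99.0°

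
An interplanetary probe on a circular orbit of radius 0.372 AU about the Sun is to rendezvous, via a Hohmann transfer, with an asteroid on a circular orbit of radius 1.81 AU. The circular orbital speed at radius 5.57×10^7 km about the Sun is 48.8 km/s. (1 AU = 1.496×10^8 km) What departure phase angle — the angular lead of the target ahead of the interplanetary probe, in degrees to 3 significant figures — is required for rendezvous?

φ = 95.8°

From the circular-orbit relation v² = μ/r at r = 5.57×10^7 km: μ = v²r = (48.8)² × 5.57×10^7 = 1.32646×10^11 km³/s².
In km: r₁ = 0.372 × 1.496×10^8 = 5.56512×10^7 km; r₂ = 1.81 × 1.496×10^8 = 2.70776×10^8 km.
Semi-major axis of the transfer orbit: a_t = (5.56512×10^7 + 2.70776×10^8)/2 = 1.632136×10^8 km.
The half-period of the transfer ellipse is t = π√(a_t³/μ) = 1.79861×10^7 s.
The target's mean motion on its circular orbit is ω₂ = √(μ/r₂³) = 8.17395×10^-8 rad/s.
Angle swept by the target during transfer: ω₂·t = 1.470175 rad = 84.23°.
The interplanetary probe traverses 180° on the transfer ellipse, so the target must lead by 180° − 84.23° = 95.8°.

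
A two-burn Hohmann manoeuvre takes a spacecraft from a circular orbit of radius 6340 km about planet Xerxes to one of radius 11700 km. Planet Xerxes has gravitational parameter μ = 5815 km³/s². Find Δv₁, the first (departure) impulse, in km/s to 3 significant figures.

Δv₁ = 0.133 km/s

Transfer-ellipse semi-major axis a_t = (r₁ + r₂)/2 = (6340 + 11700)/2 = 9020 km.
On the circular orbit at r = 6340 km, v_c = √(μ/r) = 0.95770 km/s.
Transfer-orbit speed at the same r (vis-viva, a = a_t): v_t = √[μ(2/r − 1/a_t)] = 1.0907 km/s.
Δv₁ = |v_t − v_c| = |1.0907 − 0.95770| = 0.1330 km/s.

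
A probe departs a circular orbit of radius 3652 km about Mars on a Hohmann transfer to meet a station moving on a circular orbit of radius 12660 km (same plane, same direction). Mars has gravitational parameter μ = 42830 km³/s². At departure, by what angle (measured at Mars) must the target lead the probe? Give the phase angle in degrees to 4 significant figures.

φ = 86.92°

Transfer-ellipse semi-major axis a_t = (r₁ + r₂)/2 = (3652 + 12660)/2 = 8156 km.
Transfer time t = π√(a_t³/μ) = 11180 s.
Target angular speed ω₂ = √(μ/r₂³) = 1.453×10^-4 rad/s.
Angle swept by the target during transfer: ω₂·t = 1.6245 rad = 93.08°.
The probe traverses 180° on the transfer ellipse, so the target must lead by 180° − 93.08° = 86.92°.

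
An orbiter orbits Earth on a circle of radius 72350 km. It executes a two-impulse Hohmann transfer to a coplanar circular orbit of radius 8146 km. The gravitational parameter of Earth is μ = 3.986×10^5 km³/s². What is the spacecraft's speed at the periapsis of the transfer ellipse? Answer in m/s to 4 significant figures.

v = 9379 m/s

Transfer-ellipse semi-major axis a_t = (r₁ + r₂)/2 = (72350 + 8146)/2 = 40248 km.
At periapsis, r = 8146 km.
Applying v² = μ(2/r − 1/a_t): v = 9.379 km/s.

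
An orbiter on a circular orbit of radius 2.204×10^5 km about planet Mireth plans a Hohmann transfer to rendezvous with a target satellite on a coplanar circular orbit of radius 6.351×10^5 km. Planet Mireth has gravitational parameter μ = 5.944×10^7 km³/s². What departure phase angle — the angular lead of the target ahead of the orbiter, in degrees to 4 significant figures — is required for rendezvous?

Transfer-ellipse semi-major axis a_t = (r₁ + r₂)/2 = (2.204×10^5 + 6.351×10^5)/2 = 4.2775×10^5 km.
Transfer time t = π√(a_t³/μ) = 1.13998×10^5 s.
Target angular speed ω₂ = √(μ/r₂³) = 1.52327×10^-5 rad/s.
Angle swept by the target during transfer: ω₂·t = 1.7365 rad = 99.49°.
Arrival is 180° from departure on the ellipse, so φ = 180° − 99.49° = 80.51°.

φ = 80.51°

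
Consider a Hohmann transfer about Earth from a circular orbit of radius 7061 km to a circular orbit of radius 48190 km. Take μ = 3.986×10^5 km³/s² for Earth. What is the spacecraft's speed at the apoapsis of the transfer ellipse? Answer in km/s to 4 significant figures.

v = 1.454 km/s

Transfer-ellipse semi-major axis a_t = (r₁ + r₂)/2 = (7061 + 48190)/2 = 27625.5 km.
At apoapsis, r = 48190 km.
Vis-viva: v = √[μ(2/r − 1/a_t)] = √[3.986×10^5 × (2/48190 − 1/27625.5)] = 1.454 km/s.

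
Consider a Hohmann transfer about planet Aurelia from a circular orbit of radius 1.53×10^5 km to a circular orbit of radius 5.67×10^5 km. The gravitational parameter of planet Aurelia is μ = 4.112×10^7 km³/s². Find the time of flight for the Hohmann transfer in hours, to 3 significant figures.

t = 29.4 hours

Semi-major axis of the transfer orbit: a_t = (1.530×10^5 + 5.670×10^5)/2 = 3.600×10^5 km.
Transfer time t = π√(a_t³/μ) = π√((3.600×10^5)³ / 4.112×10^7) = 1.058×10^5 s.
Converting: 1.058×10^5 s ÷ 3600 s/hour = 29.4 hours.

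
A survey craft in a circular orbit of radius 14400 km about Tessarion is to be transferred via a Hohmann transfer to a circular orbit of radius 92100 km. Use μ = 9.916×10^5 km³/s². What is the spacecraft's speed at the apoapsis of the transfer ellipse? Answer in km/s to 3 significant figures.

v = 1.71 km/s

Transfer-ellipse semi-major axis a_t = (r₁ + r₂)/2 = (14400 + 92100)/2 = 53250 km.
At apoapsis, r = 92100 km.
From the vis-viva equation, v = √[μ(2/r − 1/a_t)] = 1.706 km/s.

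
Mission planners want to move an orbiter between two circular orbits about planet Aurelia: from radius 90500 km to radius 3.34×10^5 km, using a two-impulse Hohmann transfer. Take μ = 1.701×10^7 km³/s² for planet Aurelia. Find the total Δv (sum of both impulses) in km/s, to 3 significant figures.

Transfer-ellipse semi-major axis a_t = (r₁ + r₂)/2 = (90500 + 3.340×10^5)/2 = 2.1225×10^5 km.
At r₁ the circular-orbit speed is v₁ = √(μ/r₁) = 13.7097 km/s.
Transfer-orbit speed at r₁ (vis-viva equation): v_p = √[μ(2/r₁ − 1/a_t)] = 17.1980 km/s.
First burn Δv₁ = |v_p − v₁| = 3.4883 km/s.
At r₂, v₂ = √(μ/r₂) = 7.1364 km/s.
Transfer-orbit speed at r₂: v_a = √[μ(2/r₂ − 1/a_t)] = 4.6599 km/s.
Second burn Δv₂ = |v₂ − v_a| = 2.4765 km/s.
Δv = Δv₁ + Δv₂ = 3.4883 + 2.4765 = 5.965 km/s.

Δv = 5.96 km/s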